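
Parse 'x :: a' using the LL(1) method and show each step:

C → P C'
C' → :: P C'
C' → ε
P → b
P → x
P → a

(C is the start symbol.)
Stack is shown with the top on the left.

Stack      Input     Action
---------------------------
C $        x :: a $  output C → P C'
P C' $     x :: a $  output P → x
x C' $     x :: a $  match 'x'
C' $       :: a $    output C' → :: P C'
:: P C' $  :: a $    match '::'
P C' $     a $       output P → a
a C' $     a $       match 'a'
C' $       $         output C' → ε
$          $         accept

The string is accepted.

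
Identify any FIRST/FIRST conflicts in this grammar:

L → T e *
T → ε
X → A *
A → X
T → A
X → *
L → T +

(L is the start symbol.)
Yes. L → T e '*' / L → T '+' on { '*' }; X → A '*' / X → '*' on { '*' }

FIRST sets of the non-terminals at (or reachable through a nullable prefix from) the front of some alternative:
  FIRST(T) = { '*', ε }
  FIRST(A) = { '*' }

Productions for L:
  L → T e *: FIRST = { '*', 'e' }
  L → T +: FIRST = { '*', '+' }
Productions for T:
  T → ε: FIRST = { ε }
  T → A: FIRST = { '*' }
Productions for X:
  X → A *: FIRST = { '*' }
  X → *: FIRST = { '*' }
A has only one production, so no FIRST/FIRST conflict is possible there.

Conflict for L: L → T e * and L → T +
  Overlap: { '*' }
Conflict for X: X → A * and X → *
  Overlap: { '*' }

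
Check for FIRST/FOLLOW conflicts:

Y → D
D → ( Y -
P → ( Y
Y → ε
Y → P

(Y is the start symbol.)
No FIRST/FOLLOW conflicts.

A FIRST/FOLLOW conflict occurs when a non-terminal N has a nullable alternative N → β (β ⇒* ε) and another alternative N → α with FIRST(α) ∩ FOLLOW(N) ≠ ∅: on such a lookahead the parser cannot decide between expanding α and letting N vanish via β.

Nullable non-terminals: Y.
FIRST sets used below: FIRST(D) = { '(' }, FIRST(P) = { '(' }

Y: nullable alternative(s) Y → ε; FOLLOW(Y) = { $, '-' }
  Y → D: FIRST \ {ε} = { '(' } — disjoint from FOLLOW(Y)
  Y → ε: FIRST \ {ε} = { } — this is the only nullable alternative, skip
  Y → P: FIRST \ {ε} = { '(' } — disjoint from FOLLOW(Y)

D, P have no nullable alternative, so no FIRST/FOLLOW check is needed there.

No FIRST/FOLLOW conflicts found.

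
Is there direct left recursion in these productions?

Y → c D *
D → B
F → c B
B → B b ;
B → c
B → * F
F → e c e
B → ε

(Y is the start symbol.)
Yes, B is left-recursive

Direct left recursion occurs when N → N α for some non-terminal N (the right-hand side begins with the left-hand side itself).

Y → c D *: starts with c
D → B: starts with B
F → c B: starts with c
B → B b ;: LEFT RECURSIVE (starts with B)
B → c: starts with c
B → * F: starts with '*'
F → e c e: starts with e
B → ε: starts with ε

The grammar has direct left recursion on: B.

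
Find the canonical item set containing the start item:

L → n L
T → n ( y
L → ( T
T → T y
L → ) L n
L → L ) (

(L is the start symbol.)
First, augment the grammar with L' → L
I₀ = CLOSURE({ [L' → . L] }):
  [L' → . L] has the dot before L: add [L → . n L], [L → . ( T], [L → . ) L n], [L → . L ) (]
No further items can be added.

I₀ = { [L → . ( T], [L → . ) L n], [L → . L ) (], [L → . n L], [L' → . L] }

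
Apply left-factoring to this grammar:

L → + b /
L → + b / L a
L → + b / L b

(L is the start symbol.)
Left-factoring transforms A → αβ₁ | αβ₂ into A → αA' and A' → β₁ | β₂
(α is the longest common prefix among the alternatives). Repeat until
no nonterminal has two alternatives with a common prefix.

Round 1: L has alternatives sharing prefix '+ b /'. Introduce L': L → + b / L'
  Add: L' → ε
  Add: L' → L a
  Add: L' → L b

Round 2: L' has alternatives sharing prefix 'L'. Introduce L'': L' → L L''
  Add: L'' → a
  Add: L'' → b

No remaining common prefixes — done.

Resulting grammar:
L → + b / L'
L' → ε
L' → L L''
L'' → a
L'' → b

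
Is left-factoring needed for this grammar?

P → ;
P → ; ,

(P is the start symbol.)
Yes, P has productions with common prefix ';'

Left-factoring is needed when two productions for the same non-terminal
share a common prefix on the right-hand side.

Productions for P:
  P → ;
  P → ; ,

Found common prefix ';' in productions for P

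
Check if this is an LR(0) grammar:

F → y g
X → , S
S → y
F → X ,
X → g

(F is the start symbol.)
Yes, the grammar is LR(0)

A grammar is LR(0) if no state in the canonical LR(0) collection has:
  - both a shift item (dot before a terminal) and a complete item (shift-reduce conflict), or
  - two or more complete items (reduce-reduce conflict; the accept item [F' → F .] counts as a complete item here).

Augment with F' → F and build the canonical LR(0) collection (I0 = CLOSURE({[F' → . F]}), then GOTO on every symbol after a dot until no new states appear). It has 10 states:
  I0: { [F → . X ,], [F → . y g], [F' → . F], [X → . , S], [X → . g] }  — shift
  I1: { [S → . y], [X → , . S] }  — shift
  I2: { [F' → F .] }  — accept
  I3: { [F → X . ,] }  — shift
  I4: { [X → g .] }  — reduce
  I5: { [F → y . g] }  — shift
  I6: { [F → y g .] }  — reduce
  I7: { [F → X , .] }  — reduce
  I8: { [X → , S .] }  — reduce
  I9: { [S → y .] }  — reduce

Every state is either a pure shift/goto state or contains exactly one complete item and nothing to shift — no conflicts. The grammar is LR(0).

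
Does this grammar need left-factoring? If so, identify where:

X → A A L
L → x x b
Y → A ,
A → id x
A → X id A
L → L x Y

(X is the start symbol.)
Left-factoring is needed when two productions for the same non-terminal
share a common prefix on the right-hand side.

Productions for L:
  L → x x b
  L → L x Y
Productions for A:
  A → id x
  A → X id A

No common prefixes found.

Answer: No, left-factoring is not needed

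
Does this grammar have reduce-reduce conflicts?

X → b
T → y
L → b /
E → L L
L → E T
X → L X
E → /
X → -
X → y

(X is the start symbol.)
No reduce-reduce conflicts

Augment with X' → X and build the canonical LR(0) collection (I0 = CLOSURE({[X' → . X]}), then GOTO on every symbol after a dot until no new states appear). It has 13 states:
  I0: { [E → . /], [E → . L L], [L → . E T], [L → . b /], [X → . -], [X → . L X], [X → . b], [X → . y], [X' → . X] }  — shift
  I1: { [X → - .] }  — reduce
  I2: { [E → / .] }  — reduce
  I3: { [L → E . T], [T → . y] }  — shift
  I4: { [E → . /], [E → . L L], [E → L . L], [L → . E T], [L → . b /], [X → . -], [X → . L X], [X → . b], [X → . y], [X → L . X] }  — shift
  I5: { [X' → X .] }  — accept
  I6: { [L → b . /], [X → b .] }  — shift, reduce
  I7: { [X → y .] }  — reduce
  I8: { [L → b / .] }  — reduce
  I9: { [E → . /], [E → . L L], [E → L . L], [E → L L .], [L → . E T], [L → . b /], [X → . -], [X → . L X], [X → . b], [X → . y], [X → L . X] }  — shift, reduce
  I10: { [X → L X .] }  — reduce
  I11: { [L → E T .] }  — reduce
  I12: { [T → y .] }  — reduce

No state contains more than one complete item.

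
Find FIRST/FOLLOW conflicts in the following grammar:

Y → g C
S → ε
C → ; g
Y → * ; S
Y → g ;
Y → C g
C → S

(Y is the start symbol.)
No FIRST/FOLLOW conflicts.

A FIRST/FOLLOW conflict occurs when a non-terminal N has a nullable alternative N → β (β ⇒* ε) and another alternative N → α with FIRST(α) ∩ FOLLOW(N) ≠ ∅: on such a lookahead the parser cannot decide between expanding α and letting N vanish via β.

Nullable non-terminals: C, S.
FIRST sets used below: FIRST(S) = { ε }

C: nullable alternative(s) C → S; FOLLOW(C) = { $, 'g' }
  C → ; g: FIRST \ {ε} = { ';' } — disjoint from FOLLOW(C)
  C → S: FIRST \ {ε} = { } — this is the only nullable alternative, skip
S has a nullable alternative but only one production, so nothing to check.

Y has no nullable alternative, so no FIRST/FOLLOW check is needed there.

No FIRST/FOLLOW conflicts found.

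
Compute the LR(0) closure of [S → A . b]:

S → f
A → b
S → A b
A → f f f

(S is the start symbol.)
{ [S → A . b] }

To compute CLOSURE, for each item [A → α.Bβ] where B is a non-terminal, add [B → .γ] for all productions B → γ; repeat for the newly added items until nothing changes.

Start with: [S → A . b]
The dot precedes the terminal b, so nothing is added.

CLOSURE = { [S → A . b] }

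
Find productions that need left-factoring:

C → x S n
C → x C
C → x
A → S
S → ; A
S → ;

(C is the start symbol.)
Yes, C has productions with common prefix 'x'; S has productions with common prefix ';'

Left-factoring is needed when two productions for the same non-terminal
share a common prefix on the right-hand side.

Productions for C:
  C → x S n
  C → x C
  C → x
Productions for S:
  S → ; A
  S → ;

Found common prefix 'x' in productions for C
Found common prefix ';' in productions for S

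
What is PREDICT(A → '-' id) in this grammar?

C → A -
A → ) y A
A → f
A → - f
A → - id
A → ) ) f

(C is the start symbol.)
PREDICT(A → '-' id) = (FIRST(RHS) \ {ε}) ∪ (FOLLOW(A) if ε ∈ FIRST(RHS), i.e. RHS ⇒* ε)
FIRST('-' id) = { '-' }
ε ∉ FIRST('-' id), so FOLLOW(A) is not added.
PREDICT(A → '-' id) = { '-' }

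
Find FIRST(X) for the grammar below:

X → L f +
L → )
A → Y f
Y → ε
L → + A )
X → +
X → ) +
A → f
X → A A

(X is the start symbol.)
{ ')', '+', 'f' }

To compute FIRST(X), examine every production with X on the left-hand side, reading each right-hand side left to right until a non-nullable symbol is reached.

FIRST sets of the other non-terminals involved (by the same procedure, iterated to a fixed point):
  FIRST(L) = { ')', '+' }
  FIRST(A) = { 'f' }

From X → L f +:
  - L is a non-terminal: add FIRST(L) \ {ε} = { ')', '+' }
    L is not nullable, so stop
From X → +:
  - '+' is a terminal: add '+' and stop
From X → ) +:
  - ')' is a terminal: add ')' and stop
From X → A A:
  - A is a non-terminal: add FIRST(A) \ {ε} = { 'f' }
    A is not nullable, so stop

Collecting: FIRST(X) = { ')', '+', 'f' }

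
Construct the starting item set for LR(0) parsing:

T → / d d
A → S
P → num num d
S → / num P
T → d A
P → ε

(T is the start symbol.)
First, augment the grammar with T' → T
I₀ = CLOSURE({ [T' → . T] }):
  [T' → . T] has the dot before T: add [T → . / d d], [T → . d A]
No further items can be added.

I₀ = { [T → . / d d], [T → . d A], [T' → . T] }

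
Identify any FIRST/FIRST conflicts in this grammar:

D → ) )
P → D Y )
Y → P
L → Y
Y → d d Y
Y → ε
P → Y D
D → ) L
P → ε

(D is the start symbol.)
Yes. D → ')' ')' / D → ')' L on { ')' }; P → D Y ')' / P → Y D on { ')' }; Y → P / Y → d d Y on { 'd' }; Y → P / Y → ε on { ε }

A FIRST/FIRST conflict occurs when two productions N → α and N → β for the same non-terminal have FIRST(α) ∩ FIRST(β) ≠ ∅ (with ε ∈ FIRST of a nullable right-hand side, so two nullable alternatives also conflict).

FIRST sets of the non-terminals at (or reachable through a nullable prefix from) the front of some alternative:
  FIRST(D) = { ')' }
  FIRST(Y) = { ')', 'd', ε }
  FIRST(P) = { ')', 'd', ε }

Productions for D:
  D → ) ): FIRST = { ')' }
  D → ) L: FIRST = { ')' }
Productions for P:
  P → D Y ): FIRST = { ')' }
  P → Y D: FIRST = { ')', 'd' }
  P → ε: FIRST = { ε }
Productions for Y:
  Y → P: FIRST = { ')', 'd', ε }
  Y → d d Y: FIRST = { 'd' }
  Y → ε: FIRST = { ε }
L has only one production, so no FIRST/FIRST conflict is possible there.

Conflict for D: D → ) ) and D → ) L
  Overlap: { ')' }
Conflict for P: P → D Y ) and P → Y D
  Overlap: { ')' }
Conflict for Y: Y → P and Y → d d Y
  Overlap: { 'd' }
Conflict for Y: Y → P and Y → ε
  Overlap: { ε }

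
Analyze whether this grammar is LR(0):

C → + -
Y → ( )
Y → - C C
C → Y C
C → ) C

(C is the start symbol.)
A grammar is LR(0) if no state in the canonical LR(0) collection has:
  - both a shift item (dot before a terminal) and a complete item (shift-reduce conflict), or
  - two or more complete items (reduce-reduce conflict; the accept item [C' → C .] counts as a complete item here).

Augment with C' → C and build the canonical LR(0) collection (I0 = CLOSURE({[C' → . C]}), then GOTO on every symbol after a dot until no new states appear). It has 13 states:
  I0: { [C → . ) C], [C → . + -], [C → . Y C], [C' → . C], [Y → . ( )], [Y → . - C C] }  — shift
  I1: { [Y → ( . )] }  — shift
  I2: { [C → ) . C], [C → . ) C], [C → . + -], [C → . Y C], [Y → . ( )], [Y → . - C C] }  — shift
  I3: { [C → + . -] }  — shift
  I4: { [C → . ) C], [C → . + -], [C → . Y C], [Y → - . C C], [Y → . ( )], [Y → . - C C] }  — shift
  I5: { [C' → C .] }  — accept
  I6: { [C → . ) C], [C → . + -], [C → . Y C], [C → Y . C], [Y → . ( )], [Y → . - C C] }  — shift
  I7: { [C → Y C .] }  — reduce
  I8: { [C → . ) C], [C → . + -], [C → . Y C], [Y → - C . C], [Y → . ( )], [Y → . - C C] }  — shift
  I9: { [Y → - C C .] }  — reduce
  I10: { [C → + - .] }  — reduce
  I11: { [C → ) C .] }  — reduce
  I12: { [Y → ( ) .] }  — reduce

Every state is either a pure shift/goto state or contains exactly one complete item and nothing to shift — no conflicts. The grammar is LR(0).

Answer: Yes, the grammar is LR(0)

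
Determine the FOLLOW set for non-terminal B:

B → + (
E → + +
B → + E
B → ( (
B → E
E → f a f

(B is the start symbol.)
To compute FOLLOW(B), find every occurrence of B on a right-hand side N → α B β: add FIRST(β) \ {ε}, and if β is empty or nullable also add FOLLOW(N). Iterate to a fixed point.

B is the start symbol, so $ ∈ FOLLOW(B).
B does not occur on any right-hand side.

Taking the union: FOLLOW(B) = { $ }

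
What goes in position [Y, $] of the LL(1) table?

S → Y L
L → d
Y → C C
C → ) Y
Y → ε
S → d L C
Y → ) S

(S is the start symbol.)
Y → ε

To find M[Y, $], we find productions for Y where $ is in the predict set (PREDICT(N → α) = (FIRST(α) \ {ε}) ∪ (FOLLOW(N) if α ⇒* ε)).

Relevant sets:
  FIRST(C) = { ')' }
  FOLLOW(Y) = { $, ')', 'd' }

Y → C C: PREDICT = { ')' }
Y → ε: PREDICT = { $, ')', 'd' }
  $ is in predict set, so this production goes in M[Y, $]
Y → ) S: PREDICT = { ')' }

M[Y, $] = Y → ε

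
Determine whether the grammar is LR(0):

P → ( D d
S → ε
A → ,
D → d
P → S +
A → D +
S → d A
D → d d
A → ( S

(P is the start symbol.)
No. Shift-reduce conflict between [S → .] and [P → . ( D d]

Augment with P' → P and build the canonical LR(0) collection (I0 = CLOSURE({[P' → . P]}), then GOTO on every symbol after a dot until no new states appear). It has 16 states:
  I0: { [P → . ( D d], [P → . S +], [P' → . P], [S → . d A], [S → .] }  — shift, reduce
  I1: { [D → . d d], [D → . d], [P → ( . D d] }  — shift
  I2: { [P' → P .] }  — accept
  I3: { [P → S . +] }  — shift
  I4: { [A → . ( S], [A → . ,], [A → . D +], [D → . d d], [D → . d], [S → d . A] }  — shift
  I5: { [A → ( . S], [S → . d A], [S → .] }  — shift, reduce
  I6: { [A → , .] }  — reduce
  I7: { [S → d A .] }  — reduce
  I8: { [A → D . +] }  — shift
  I9: { [D → d . d], [D → d .] }  — shift, reduce
  I10: { [D → d d .] }  — reduce
  I11: { [A → D + .] }  — reduce
  I12: { [A → ( S .] }  — reduce
  I13: { [P → S + .] }  — reduce
  I14: { [P → ( D . d] }  — shift
  I15: { [P → ( D d .] }  — reduce

Conflict in state I0:
  Shift-reduce conflict between [S → .] and [P → . ( D d]
So the grammar is NOT LR(0).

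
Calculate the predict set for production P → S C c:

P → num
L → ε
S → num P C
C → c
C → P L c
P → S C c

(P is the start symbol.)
PREDICT(P → S C c) = (FIRST(RHS) \ {ε}) ∪ (FOLLOW(P) if ε ∈ FIRST(RHS), i.e. RHS ⇒* ε)
FIRST(S) = { 'num' }
FIRST(S C c) = { 'num' }
ε ∉ FIRST(S C c), so FOLLOW(P) is not added.
PREDICT(P → S C c) = { 'num' }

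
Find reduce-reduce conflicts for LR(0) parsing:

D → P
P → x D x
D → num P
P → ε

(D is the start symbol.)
Augment with D' → D and build the canonical LR(0) collection (I0 = CLOSURE({[D' → . D]}), then GOTO on every symbol after a dot until no new states appear). It has 8 states:
  I0: { [D → . P], [D → . num P], [D' → . D], [P → . x D x], [P → .] }  — shift, reduce
  I1: { [D' → D .] }  — accept
  I2: { [D → P .] }  — reduce
  I3: { [D → num . P], [P → . x D x], [P → .] }  — shift, reduce
  I4: { [D → . P], [D → . num P], [P → . x D x], [P → .], [P → x . D x] }  — shift, reduce
  I5: { [P → x D . x] }  — shift
  I6: { [P → x D x .] }  — reduce
  I7: { [D → num P .] }  — reduce

No state contains more than one complete item.

Answer: No reduce-reduce conflicts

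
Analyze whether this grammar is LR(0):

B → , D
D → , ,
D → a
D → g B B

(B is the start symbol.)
A grammar is LR(0) if no state in the canonical LR(0) collection has:
  - both a shift item (dot before a terminal) and a complete item (shift-reduce conflict), or
  - two or more complete items (reduce-reduce conflict; the accept item [B' → B .] counts as a complete item here).

Augment with B' → B and build the canonical LR(0) collection (I0 = CLOSURE({[B' → . B]}), then GOTO on every symbol after a dot until no new states appear). It has 10 states:
  I0: { [B → . , D], [B' → . B] }  — shift
  I1: { [B → , . D], [D → . , ,], [D → . a], [D → . g B B] }  — shift
  I2: { [B' → B .] }  — accept
  I3: { [D → , . ,] }  — shift
  I4: { [B → , D .] }  — reduce
  I5: { [D → a .] }  — reduce
  I6: { [B → . , D], [D → g . B B] }  — shift
  I7: { [B → . , D], [D → g B . B] }  — shift
  I8: { [D → g B B .] }  — reduce
  I9: { [D → , , .] }  — reduce

Every state is either a pure shift/goto state or contains exactly one complete item and nothing to shift — no conflicts. The grammar is LR(0).

Answer: Yes, the grammar is LR(0)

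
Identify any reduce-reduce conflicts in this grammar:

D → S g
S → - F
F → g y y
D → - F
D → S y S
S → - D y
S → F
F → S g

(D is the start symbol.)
A reduce-reduce conflict occurs when an LR(0) state has two complete items [A → α .] and [B → β .] — both call for a reduction, and with no lookahead the parser cannot choose between them.

Augment with D' → D and build the canonical LR(0) collection (I0 = CLOSURE({[D' → . D]}), then GOTO on every symbol after a dot until no new states appear). It has 17 states:
  I0: { [D → . - F], [D → . S g], [D → . S y S], [D' → . D], [F → . S g], [F → . g y y], [S → . - D y], [S → . - F], [S → . F] }  — shift
  I1: { [D → - . F], [D → . - F], [D → . S g], [D → . S y S], [F → . S g], [F → . g y y], [S → - . D y], [S → - . F], [S → . - D y], [S → . - F], [S → . F] }  — shift
  I2: { [D' → D .] }  — accept
  I3: { [S → F .] }  — reduce
  I4: { [D → S . g], [D → S . y S], [F → S . g] }  — shift
  I5: { [F → g . y y] }  — shift
  I6: { [F → g y . y] }  — shift
  I7: { [F → g y y .] }  — reduce
  I8: { [D → S g .], [F → S g .] }  — 2 reduces
  I9: { [D → S y . S], [F → . S g], [F → . g y y], [S → . - D y], [S → . - F], [S → . F] }  — shift
  I10: { [D → . - F], [D → . S g], [D → . S y S], [F → . S g], [F → . g y y], [S → - . D y], [S → - . F], [S → . - D y], [S → . - F], [S → . F] }  — shift
  I11: { [D → S y S .], [F → S . g] }  — shift, reduce
  I12: { [F → S g .] }  — reduce
  I13: { [S → - D . y] }  — shift
  I14: { [S → - F .], [S → F .] }  — 2 reduces
  I15: { [S → - D y .] }  — reduce
  I16: { [D → - F .], [S → - F .], [S → F .] }  — 3 reduces

I8 contains complete items [D → S g .], [F → S g .] — reduce-reduce conflict.
I14 contains complete items [S → - F .], [S → F .] — reduce-reduce conflict.
I16 contains complete items [D → - F .], [S → - F .], [S → F .] — reduce-reduce conflict.

Answer: Yes — I8: [D → S g .] vs [F → S g .]; I14: [S → - F .] vs [S → F .]; I16: [D → - F .] vs [S → - F .]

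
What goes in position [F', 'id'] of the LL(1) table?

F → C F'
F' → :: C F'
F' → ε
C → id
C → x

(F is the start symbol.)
Empty (error entry)

To find M[F', 'id'], we find productions for F' where 'id' is in the predict set (PREDICT(N → α) = (FIRST(α) \ {ε}) ∪ (FOLLOW(N) if α ⇒* ε)).

Relevant sets:
  FOLLOW(F') = { $ }

F' → :: C F': PREDICT = { '::' }
F' → ε: PREDICT = { $ }

M[F', 'id'] is empty (no production applies)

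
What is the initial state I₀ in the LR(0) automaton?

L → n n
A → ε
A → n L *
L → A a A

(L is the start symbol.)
First, augment the grammar with L' → L
I₀ = CLOSURE({ [L' → . L] }):
  [L' → . L] has the dot before L: add [L → . n n], [L → . A a A]
  [L → . A a A] has the dot before A: add [A → .], [A → . n L *]
No further items can be added.

I₀ = { [A → . n L *], [A → .], [L → . A a A], [L → . n n], [L' → . L] }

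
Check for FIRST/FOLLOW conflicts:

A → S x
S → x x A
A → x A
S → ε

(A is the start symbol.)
Yes. S → x x A with FOLLOW(S) on { 'x' }

Nullable non-terminals: S.

S: nullable alternative(s) S → ε; FOLLOW(S) = { 'x' }
  S → x x A: FIRST \ {ε} = { 'x' } — overlaps FOLLOW(S) on { 'x' }: CONFLICT
  S → ε: FIRST \ {ε} = { } — this is the only nullable alternative, skip

A has no nullable alternative, so no FIRST/FOLLOW check is needed there.

So the grammar has 1 FIRST/FOLLOW conflict (marked CONFLICT above).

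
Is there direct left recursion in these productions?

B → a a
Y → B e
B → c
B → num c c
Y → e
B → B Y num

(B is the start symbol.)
Yes, B is left-recursive

B → a a: starts with a
Y → B e: starts with B
B → c: starts with c
B → num c c: starts with num
Y → e: starts with e
B → B Y num: LEFT RECURSIVE (starts with B)

The grammar has direct left recursion on: B.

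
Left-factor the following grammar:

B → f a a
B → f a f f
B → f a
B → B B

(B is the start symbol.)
Left-factoring transforms A → αβ₁ | αβ₂ into A → αA' and A' → β₁ | β₂
(α is the longest common prefix among the alternatives). Repeat until
no nonterminal has two alternatives with a common prefix.

Round 1: B has alternatives sharing prefix 'f a'. Introduce B': B → f a B'
  Add: B' → a
  Add: B' → f f
  Add: B' → ε

No remaining common prefixes — done.

Resulting grammar:
B → f a B'
B' → a
B' → f f
B' → ε
B → B B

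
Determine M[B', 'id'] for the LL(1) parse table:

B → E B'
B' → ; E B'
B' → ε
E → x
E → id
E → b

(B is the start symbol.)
Empty (error entry)

To find M[B', 'id'], we find productions for B' where 'id' is in the predict set (PREDICT(N → α) = (FIRST(α) \ {ε}) ∪ (FOLLOW(N) if α ⇒* ε)).

Relevant sets:
  FOLLOW(B') = { $ }

B' → ; E B': PREDICT = { ';' }
B' → ε: PREDICT = { $ }

M[B', 'id'] is empty (no production applies)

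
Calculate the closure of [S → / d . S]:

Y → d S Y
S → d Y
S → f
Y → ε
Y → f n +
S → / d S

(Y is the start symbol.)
To compute CLOSURE, for each item [A → α.Bβ] where B is a non-terminal, add [B → .γ] for all productions B → γ; repeat for the newly added items until nothing changes.

Start with: [S → / d . S]
  [S → / d . S] has the dot before S: add [S → . d Y], [S → . f], [S → . / d S]
No further items can be added.

CLOSURE = { [S → . / d S], [S → . d Y], [S → . f], [S → / d . S] }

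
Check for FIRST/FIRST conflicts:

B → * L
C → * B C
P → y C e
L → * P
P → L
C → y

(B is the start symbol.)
No FIRST/FIRST conflicts.

A FIRST/FIRST conflict occurs when two productions N → α and N → β for the same non-terminal have FIRST(α) ∩ FIRST(β) ≠ ∅ (with ε ∈ FIRST of a nullable right-hand side, so two nullable alternatives also conflict).

FIRST sets of the non-terminals at (or reachable through a nullable prefix from) the front of some alternative:
  FIRST(L) = { '*' }

Productions for C:
  C → * B C: FIRST = { '*' }
  C → y: FIRST = { 'y' }
Productions for P:
  P → y C e: FIRST = { 'y' }
  P → L: FIRST = { '*' }
B, L have only one production, so no FIRST/FIRST conflict is possible there.

All alternatives of each non-terminal have pairwise disjoint FIRST sets.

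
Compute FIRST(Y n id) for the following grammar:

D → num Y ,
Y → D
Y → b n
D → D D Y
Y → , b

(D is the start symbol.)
FIRST sets of the non-terminals involved (from the grammar, by fixed-point iteration):
  FIRST(Y) = { ',', 'b', 'num' }

To compute FIRST(Y n id), process the symbols left to right:
Symbol Y is a non-terminal. Add FIRST(Y) \ {ε} = { ',', 'b', 'num' }
Y is not nullable (ε ∉ FIRST(Y)), so stop here.
FIRST(Y n id) = { ',', 'b', 'num' }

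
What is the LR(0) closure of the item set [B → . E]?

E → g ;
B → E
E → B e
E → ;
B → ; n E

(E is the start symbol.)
Start with: [B → . E]
  [B → . E] has the dot before E: add [E → . g ;], [E → . B e], [E → . ;]
  [E → . B e] has the dot before B: add [B → . ; n E]
No further items can be added.

CLOSURE = { [B → . ; n E], [B → . E], [E → . ;], [E → . B e], [E → . g ;] }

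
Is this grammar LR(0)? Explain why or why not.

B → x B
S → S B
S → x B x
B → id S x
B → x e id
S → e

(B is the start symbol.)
No. Shift-reduce conflict between [B → id S x .] and [B → . id S x]

A grammar is LR(0) if no state in the canonical LR(0) collection has:
  - both a shift item (dot before a terminal) and a complete item (shift-reduce conflict), or
  - two or more complete items (reduce-reduce conflict; the accept item [B' → B .] counts as a complete item here).

Augment with B' → B and build the canonical LR(0) collection (I0 = CLOSURE({[B' → . B]}), then GOTO on every symbol after a dot until no new states appear). It has 14 states:
  I0: { [B → . id S x], [B → . x B], [B → . x e id], [B' → . B] }  — shift
  I1: { [B' → B .] }  — accept
  I2: { [B → id . S x], [S → . S B], [S → . e], [S → . x B x] }  — shift
  I3: { [B → . id S x], [B → . x B], [B → . x e id], [B → x . B], [B → x . e id] }  — shift
  I4: { [B → x B .] }  — reduce
  I5: { [B → x e . id] }  — shift
  I6: { [B → x e id .] }  — reduce
  I7: { [B → . id S x], [B → . x B], [B → . x e id], [B → id S . x], [S → S . B] }  — shift
  I8: { [S → e .] }  — reduce
  I9: { [B → . id S x], [B → . x B], [B → . x e id], [S → x . B x] }  — shift
  I10: { [S → x B . x] }  — shift
  I11: { [S → x B x .] }  — reduce
  I12: { [S → S B .] }  — reduce
  I13: { [B → . id S x], [B → . x B], [B → . x e id], [B → id S x .], [B → x . B], [B → x . e id] }  — shift, reduce

Conflict in state I13:
  Shift-reduce conflict between [B → id S x .] and [B → . id S x]
So the grammar is NOT LR(0).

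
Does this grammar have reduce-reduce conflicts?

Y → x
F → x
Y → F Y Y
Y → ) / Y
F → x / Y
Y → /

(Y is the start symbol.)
A reduce-reduce conflict occurs when an LR(0) state has two complete items [A → α .] and [B → β .] — both call for a reduction, and with no lookahead the parser cannot choose between them.

Augment with Y' → Y and build the canonical LR(0) collection (I0 = CLOSURE({[Y' → . Y]}), then GOTO on every symbol after a dot until no new states appear). It has 12 states:
  I0: { [F → . x / Y], [F → . x], [Y → . ) / Y], [Y → . /], [Y → . F Y Y], [Y → . x], [Y' → . Y] }  — shift
  I1: { [Y → ) . / Y] }  — shift
  I2: { [Y → / .] }  — reduce
  I3: { [F → . x / Y], [F → . x], [Y → . ) / Y], [Y → . /], [Y → . F Y Y], [Y → . x], [Y → F . Y Y] }  — shift
  I4: { [Y' → Y .] }  — accept
  I5: { [F → x . / Y], [F → x .], [Y → x .] }  — shift, 2 reduces
  I6: { [F → . x / Y], [F → . x], [F → x / . Y], [Y → . ) / Y], [Y → . /], [Y → . F Y Y], [Y → . x] }  — shift
  I7: { [F → x / Y .] }  — reduce
  I8: { [F → . x / Y], [F → . x], [Y → . ) / Y], [Y → . /], [Y → . F Y Y], [Y → . x], [Y → F Y . Y] }  — shift
  I9: { [Y → F Y Y .] }  — reduce
  I10: { [F → . x / Y], [F → . x], [Y → ) / . Y], [Y → . ) / Y], [Y → . /], [Y → . F Y Y], [Y → . x] }  — shift
  I11: { [Y → ) / Y .] }  — reduce

I5 contains complete items [F → x .], [Y → x .] — reduce-reduce conflict.

Answer: Yes — I5: [F → x .] vs [Y → x .]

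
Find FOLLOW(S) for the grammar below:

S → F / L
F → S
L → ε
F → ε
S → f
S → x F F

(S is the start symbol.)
{ $, '/', 'f', 'x' }

S is the start symbol, so $ ∈ FOLLOW(S).
In F → S: S is at the end, add FOLLOW(F)

The FOLLOW sets referred to above (computed the same way, to a fixed point):
  FOLLOW(F) = { $, '/', 'f', 'x' }

Taking the union: FOLLOW(S) = { $, '/', 'f', 'x' }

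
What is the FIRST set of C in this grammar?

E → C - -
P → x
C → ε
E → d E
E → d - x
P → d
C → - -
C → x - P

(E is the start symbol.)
{ '-', 'x', ε }

From C → ε:
  - ε-production, so ε ∈ FIRST(C)
From C → - -:
  - '-' is a terminal: add '-' and stop
From C → x - P:
  - x is a terminal: add 'x' and stop

Collecting: FIRST(C) = { '-', 'x', ε }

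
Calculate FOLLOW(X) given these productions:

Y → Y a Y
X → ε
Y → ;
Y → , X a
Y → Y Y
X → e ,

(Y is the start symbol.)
To compute FOLLOW(X), find every occurrence of X on a right-hand side N → α X β: add FIRST(β) \ {ε}, and if β is empty or nullable also add FOLLOW(N). Iterate to a fixed point.

In Y → , X a: X is followed by a, add FIRST(a) \ {ε} = { 'a' }

Taking the union: FOLLOW(X) = { 'a' }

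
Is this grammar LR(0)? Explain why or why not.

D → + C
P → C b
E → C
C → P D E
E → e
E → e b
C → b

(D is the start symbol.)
No. Shift-reduce conflict between [D → + C .] and [P → C . b]

Augment with D' → D and build the canonical LR(0) collection (I0 = CLOSURE({[D' → . D]}), then GOTO on every symbol after a dot until no new states appear). It has 12 states:
  I0: { [D → . + C], [D' → . D] }  — shift
  I1: { [C → . P D E], [C → . b], [D → + . C], [P → . C b] }  — shift
  I2: { [D' → D .] }  — accept
  I3: { [D → + C .], [P → C . b] }  — shift, reduce
  I4: { [C → P . D E], [D → . + C] }  — shift
  I5: { [C → b .] }  — reduce
  I6: { [C → . P D E], [C → . b], [C → P D . E], [E → . C], [E → . e b], [E → . e], [P → . C b] }  — shift
  I7: { [E → C .], [P → C . b] }  — shift, reduce
  I8: { [C → P D E .] }  — reduce
  I9: { [E → e . b], [E → e .] }  — shift, reduce
  I10: { [E → e b .] }  — reduce
  I11: { [P → C b .] }  — reduce

Conflict in state I3:
  Shift-reduce conflict between [D → + C .] and [P → C . b]
So the grammar is NOT LR(0).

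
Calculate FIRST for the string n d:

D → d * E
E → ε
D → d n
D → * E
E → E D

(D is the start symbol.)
{ 'n' }

To compute FIRST(n d), process the symbols left to right:
Symbol n is a terminal. Add 'n' and stop.
FIRST(n d) = { 'n' }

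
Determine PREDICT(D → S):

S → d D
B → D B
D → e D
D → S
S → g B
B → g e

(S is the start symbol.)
{ 'd', 'g' }

PREDICT(D → S) = (FIRST(RHS) \ {ε}) ∪ (FOLLOW(D) if ε ∈ FIRST(RHS), i.e. RHS ⇒* ε)
FIRST(S) = { 'd', 'g' }
FIRST(S) = { 'd', 'g' }
ε ∉ FIRST(S), so FOLLOW(D) is not added.
PREDICT(D → S) = { 'd', 'g' }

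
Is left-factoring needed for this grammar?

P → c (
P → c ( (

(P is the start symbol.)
Left-factoring is needed when two productions for the same non-terminal
share a common prefix on the right-hand side.

Productions for P:
  P → c (
  P → c ( (

Found common prefix 'c (' in productions for P

Answer: Yes, P has productions with common prefix 'c ('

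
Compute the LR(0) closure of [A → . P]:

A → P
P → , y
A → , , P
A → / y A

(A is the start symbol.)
{ [A → . P], [P → . , y] }

Start with: [A → . P]
  [A → . P] has the dot before P: add [P → . , y]
No further items can be added.

CLOSURE = { [A → . P], [P → . , y] }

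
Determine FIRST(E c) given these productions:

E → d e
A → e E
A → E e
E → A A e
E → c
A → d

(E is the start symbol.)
{ 'c', 'd', 'e' }

FIRST sets of the non-terminals involved (from the grammar, by fixed-point iteration):
  FIRST(E) = { 'c', 'd', 'e' }

To compute FIRST(E c), process the symbols left to right:
Symbol E is a non-terminal. Add FIRST(E) \ {ε} = { 'c', 'd', 'e' }
E is not nullable (ε ∉ FIRST(E)), so stop here.
FIRST(E c) = { 'c', 'd', 'e' }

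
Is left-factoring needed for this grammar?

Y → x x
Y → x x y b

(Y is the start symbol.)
Left-factoring is needed when two productions for the same non-terminal
share a common prefix on the right-hand side.

Productions for Y:
  Y → x x
  Y → x x y b

Found common prefix 'x x' in productions for Y

Answer: Yes, Y has productions with common prefix 'x x'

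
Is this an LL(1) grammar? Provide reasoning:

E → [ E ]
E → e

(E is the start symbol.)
A grammar is LL(1) if for each non-terminal N with multiple productions, the predict sets of those productions are pairwise disjoint, where PREDICT(N → α) = (FIRST(α) \ {ε}) ∪ (FOLLOW(N) if α ⇒* ε).

For E:
  PREDICT(E → '[' E ']') = { '[' }
  PREDICT(E → e) = { 'e' }

All predict sets are disjoint. The grammar IS LL(1).

Answer: Yes, the grammar is LL(1).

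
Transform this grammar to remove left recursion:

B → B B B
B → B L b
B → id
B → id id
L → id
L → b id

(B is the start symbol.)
B is directly left-recursive. The standard transformation for
  A → A α₁ | ... | A α_m | β₁ | ... | β_n
is
  A  → β₁ A' | ... | β_n A'
  A' → α₁ A' | ... | α_m A' | ε

B → id becomes B → id B'
B → id id becomes B → id id B'
B → B B B becomes B' → B B B'
B → B L b becomes B' → L b B'
Add B' → ε

Productions for other non-terminals are unchanged:
  L → id
  L → b id

Resulting grammar:
B → id B'
B → id id B'
B' → B B B'
B' → L b B'
B' → ε
L → id
L → b id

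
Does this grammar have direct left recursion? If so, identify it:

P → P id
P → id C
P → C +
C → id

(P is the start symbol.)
Direct left recursion occurs when N → N α for some non-terminal N (the right-hand side begins with the left-hand side itself).

P → P id: LEFT RECURSIVE (starts with P)
P → id C: starts with id
P → C +: starts with C
C → id: starts with id

The grammar has direct left recursion on: P.

Answer: Yes, P is left-recursive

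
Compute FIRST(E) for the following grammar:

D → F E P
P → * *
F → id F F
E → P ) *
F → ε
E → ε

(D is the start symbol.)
{ '*', ε }

To compute FIRST(E), examine every production with E on the left-hand side, reading each right-hand side left to right until a non-nullable symbol is reached.

FIRST sets of the other non-terminals involved (by the same procedure, iterated to a fixed point):
  FIRST(P) = { '*' }

From E → P ) *:
  - P is a non-terminal: add FIRST(P) \ {ε} = { '*' }
    P is not nullable, so stop
From E → ε:
  - ε-production, so ε ∈ FIRST(E)

Collecting: FIRST(E) = { '*', ε }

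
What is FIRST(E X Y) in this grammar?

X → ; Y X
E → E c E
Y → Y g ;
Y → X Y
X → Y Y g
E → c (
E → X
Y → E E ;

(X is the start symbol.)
{ ';', 'c' }

FIRST sets of the non-terminals involved (from the grammar, by fixed-point iteration):
  FIRST(E) = { ';', 'c' }

To compute FIRST(E X Y), process the symbols left to right:
Symbol E is a non-terminal. Add FIRST(E) \ {ε} = { ';', 'c' }
E is not nullable (ε ∉ FIRST(E)), so stop here.
FIRST(E X Y) = { ';', 'c' }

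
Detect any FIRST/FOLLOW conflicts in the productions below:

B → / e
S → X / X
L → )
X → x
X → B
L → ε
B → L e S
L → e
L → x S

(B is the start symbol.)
A FIRST/FOLLOW conflict occurs when a non-terminal N has a nullable alternative N → β (β ⇒* ε) and another alternative N → α with FIRST(α) ∩ FOLLOW(N) ≠ ∅: on such a lookahead the parser cannot decide between expanding α and letting N vanish via β.

Nullable non-terminals: L.

L: nullable alternative(s) L → ε; FOLLOW(L) = { 'e' }
  L → ): FIRST \ {ε} = { ')' } — disjoint from FOLLOW(L)
  L → ε: FIRST \ {ε} = { } — this is the only nullable alternative, skip
  L → e: FIRST \ {ε} = { 'e' } — overlaps FOLLOW(L) on { 'e' }: CONFLICT
  L → x S: FIRST \ {ε} = { 'x' } — disjoint from FOLLOW(L)

B, S, X have no nullable alternative, so no FIRST/FOLLOW check is needed there.

So the grammar has 1 FIRST/FOLLOW conflict (marked CONFLICT above).

Answer: Yes. L → e with FOLLOW(L) on { 'e' }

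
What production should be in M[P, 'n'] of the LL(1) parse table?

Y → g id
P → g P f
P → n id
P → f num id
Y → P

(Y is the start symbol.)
To find M[P, 'n'], we find productions for P where 'n' is in the predict set (PREDICT(N → α) = (FIRST(α) \ {ε}) ∪ (FOLLOW(N) if α ⇒* ε)).

P → g P f: PREDICT = { 'g' }
P → n id: PREDICT = { 'n' }
  'n' is in predict set, so this production goes in M[P, 'n']
P → f num id: PREDICT = { 'f' }

M[P, 'n'] = P → n id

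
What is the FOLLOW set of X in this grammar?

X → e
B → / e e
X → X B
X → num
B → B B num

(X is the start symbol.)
To compute FOLLOW(X), find every occurrence of X on a right-hand side N → α X β: add FIRST(β) \ {ε}, and if β is empty or nullable also add FOLLOW(N). Iterate to a fixed point.

X is the start symbol, so $ ∈ FOLLOW(X).
In X → X B: X is followed by B, add FIRST(B) \ {ε} = { '/' }

Taking the union: FOLLOW(X) = { $, '/' }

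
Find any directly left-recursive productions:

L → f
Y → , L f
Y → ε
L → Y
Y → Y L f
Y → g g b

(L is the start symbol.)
Yes, Y is left-recursive

Direct left recursion occurs when N → N α for some non-terminal N (the right-hand side begins with the left-hand side itself).

L → f: starts with f
Y → , L f: starts with ','
Y → ε: starts with ε
L → Y: starts with Y
Y → Y L f: LEFT RECURSIVE (starts with Y)
Y → g g b: starts with g

The grammar has direct left recursion on: Y.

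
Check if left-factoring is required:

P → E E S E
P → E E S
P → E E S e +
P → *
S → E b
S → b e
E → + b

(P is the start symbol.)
Left-factoring is needed when two productions for the same non-terminal
share a common prefix on the right-hand side.

Productions for P:
  P → E E S E
  P → E E S
  P → E E S e +
  P → *
Productions for S:
  S → E b
  S → b e

Found common prefix 'E E S' in productions for P

Answer: Yes, P has productions with common prefix 'E E S'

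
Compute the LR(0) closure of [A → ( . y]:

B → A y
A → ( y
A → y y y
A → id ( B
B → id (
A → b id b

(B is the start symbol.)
To compute CLOSURE, for each item [A → α.Bβ] where B is a non-terminal, add [B → .γ] for all productions B → γ; repeat for the newly added items until nothing changes.

Start with: [A → ( . y]
The dot precedes the terminal y, so nothing is added.

CLOSURE = { [A → ( . y] }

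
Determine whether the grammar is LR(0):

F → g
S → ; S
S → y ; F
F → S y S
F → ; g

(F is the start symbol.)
A grammar is LR(0) if no state in the canonical LR(0) collection has:
  - both a shift item (dot before a terminal) and a complete item (shift-reduce conflict), or
  - two or more complete items (reduce-reduce conflict; the accept item [F' → F .] counts as a complete item here).

Augment with F' → F and build the canonical LR(0) collection (I0 = CLOSURE({[F' → . F]}), then GOTO on every symbol after a dot until no new states appear). It has 13 states:
  I0: { [F → . ; g], [F → . S y S], [F → . g], [F' → . F], [S → . ; S], [S → . y ; F] }  — shift
  I1: { [F → ; . g], [S → . ; S], [S → . y ; F], [S → ; . S] }  — shift
  I2: { [F' → F .] }  — accept
  I3: { [F → S . y S] }  — shift
  I4: { [F → g .] }  — reduce
  I5: { [S → y . ; F] }  — shift
  I6: { [F → . ; g], [F → . S y S], [F → . g], [S → . ; S], [S → . y ; F], [S → y ; . F] }  — shift
  I7: { [S → y ; F .] }  — reduce
  I8: { [F → S y . S], [S → . ; S], [S → . y ; F] }  — shift
  I9: { [S → . ; S], [S → . y ; F], [S → ; . S] }  — shift
  I10: { [F → S y S .] }  — reduce
  I11: { [S → ; S .] }  — reduce
  I12: { [F → ; g .] }  — reduce

Every state is either a pure shift/goto state or contains exactly one complete item and nothing to shift — no conflicts. The grammar is LR(0).

Answer: Yes, the grammar is LR(0)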